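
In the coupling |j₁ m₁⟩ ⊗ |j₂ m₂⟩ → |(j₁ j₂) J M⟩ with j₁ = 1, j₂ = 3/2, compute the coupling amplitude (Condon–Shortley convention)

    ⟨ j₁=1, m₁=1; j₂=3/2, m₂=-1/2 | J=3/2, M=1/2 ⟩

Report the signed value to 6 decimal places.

√[4·1!1!2!/5! · 2!0!1!2!2!1!] = √(8/15)
  +(−1)^0/∏(0,1,0,1,1,1)! = 1  (running 1)
⟨..|..⟩ = √(8/15)·(1) = +0.730297

+0.730297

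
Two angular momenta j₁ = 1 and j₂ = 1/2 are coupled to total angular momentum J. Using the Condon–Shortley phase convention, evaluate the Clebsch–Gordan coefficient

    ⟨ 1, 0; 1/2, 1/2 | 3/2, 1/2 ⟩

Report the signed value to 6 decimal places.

j₁+j₂−J=0  J+j₁−j₂=2  J−j₁+j₂=1  j₁+j₂+J+1=4
(j₁±m₁, j₂±m₂, J±M) = (1,1,1,0,2,1)
P² = 2/3
sum k=0..0:
  [0] +1/1 = 1
S = 1
C² = P²·S² = 2/3 ; C = +0.816497

+√(2/3) ≈ +0.816497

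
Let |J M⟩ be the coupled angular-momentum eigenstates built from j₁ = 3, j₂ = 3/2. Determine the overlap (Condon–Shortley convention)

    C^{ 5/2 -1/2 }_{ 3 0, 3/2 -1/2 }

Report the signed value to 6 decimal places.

√[6·2!4!1!/8! · 3!3!1!2!2!3!] = √(216/35)
  +(−1)^0/∏(0,2,3,1,1,0)! = 1/12  (running 1/12)
  +(−1)^1/∏(1,1,2,0,2,1)! = -1/4  (running -1/6)
⟨..|..⟩ = √(216/35)·(-1/6) = -0.414039

−√(6/35) ≈ -0.414039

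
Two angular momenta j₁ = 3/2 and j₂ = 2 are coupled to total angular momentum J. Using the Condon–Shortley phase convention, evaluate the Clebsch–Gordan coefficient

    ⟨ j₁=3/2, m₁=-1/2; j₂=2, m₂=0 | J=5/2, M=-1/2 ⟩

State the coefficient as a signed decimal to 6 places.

−√(3/35) = -0.292770

√[6·1!2!3!/7! · 1!2!2!2!2!3!] = √(48/35)
  +(−1)^0/∏(0,1,2,2,0,1)! = 1/4  (running 1/4)
  +(−1)^1/∏(1,0,1,1,1,2)! = -1/2  (running -1/4)
⟨..|..⟩ = √(48/35)·(-1/4) = -0.292770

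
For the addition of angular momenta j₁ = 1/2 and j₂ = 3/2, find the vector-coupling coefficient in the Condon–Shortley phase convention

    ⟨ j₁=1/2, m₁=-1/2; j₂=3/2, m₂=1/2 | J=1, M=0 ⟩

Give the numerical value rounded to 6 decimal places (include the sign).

−√(1/2) ≈ -0.707107

j₁+j₂−J=1  J+j₁−j₂=0  J−j₁+j₂=2  j₁+j₂+J+1=4
(j₁±m₁, j₂±m₂, J±M) = (0,1,2,1,1,1)
P² = 1/2
sum k=1..1:
  [1] −1/1 = -1
S = -1
C² = P²·S² = 1/2 ; C = -0.707107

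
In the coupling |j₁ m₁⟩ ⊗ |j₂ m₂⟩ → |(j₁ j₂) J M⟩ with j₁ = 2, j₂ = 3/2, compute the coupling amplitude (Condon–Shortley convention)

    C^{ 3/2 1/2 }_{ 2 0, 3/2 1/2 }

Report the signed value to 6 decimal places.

√[4·2!2!1!/6! · 2!2!2!1!2!1!] = √(16/45)
  +(−1)^1/∏(1,1,1,1,1,0)! = -1  (running -1)
  +(−1)^2/∏(2,0,0,0,2,1)! = 1/4  (running -3/4)
⟨..|..⟩ = √(16/45)·(-3/4) = -0.447214

-0.447214  (= −√(1/5))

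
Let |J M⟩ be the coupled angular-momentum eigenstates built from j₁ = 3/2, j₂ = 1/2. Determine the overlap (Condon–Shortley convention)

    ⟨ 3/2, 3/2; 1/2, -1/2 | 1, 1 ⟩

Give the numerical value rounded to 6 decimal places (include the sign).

+0.866025

j₁+j₂−J=1  J+j₁−j₂=2  J−j₁+j₂=0  j₁+j₂+J+1=4
(j₁±m₁, j₂±m₂, J±M) = (3,0,0,1,2,0)
P² = 3
sum k=0..0:
  [0] +1/2 = 1/2
S = 1/2
C² = P²·S² = 3/4 ; C = +0.866025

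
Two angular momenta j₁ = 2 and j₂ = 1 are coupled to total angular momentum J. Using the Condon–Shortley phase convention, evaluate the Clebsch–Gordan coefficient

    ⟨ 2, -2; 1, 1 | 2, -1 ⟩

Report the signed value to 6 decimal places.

triangle: 1!×3!×1!/6! = 6/720
(j±m)!: 0!×4!×2!×0!×1!×3! = 288
prefactor² = (2J+1)×Δ×N² = 12
  k=1: −1/(1!×0!×3!×1!×0!×0!) = -1/6
Σ = -1/6  ⇒  CG² = 12×(-1/6)² = 1/3
CG = −√(1/3) = -0.577350

-0.577350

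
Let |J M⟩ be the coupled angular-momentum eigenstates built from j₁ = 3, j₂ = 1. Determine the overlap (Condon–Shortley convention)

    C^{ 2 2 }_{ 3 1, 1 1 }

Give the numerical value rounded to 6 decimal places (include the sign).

+√(1/21) ≈ +0.218218

j₁+j₂−J=2  J+j₁−j₂=4  J−j₁+j₂=0  j₁+j₂+J+1=7
(j₁±m₁, j₂±m₂, J±M) = (4,2,2,0,4,0)
P² = 768/7
sum k=2..2:
  [2] +1/48 = 1/48
S = 1/48
C² = P²·S² = 1/21 ; C = +0.218218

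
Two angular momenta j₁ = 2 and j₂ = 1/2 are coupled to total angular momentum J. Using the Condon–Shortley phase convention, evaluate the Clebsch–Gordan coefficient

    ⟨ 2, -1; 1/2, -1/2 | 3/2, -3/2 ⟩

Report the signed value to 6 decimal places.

+0.447214

√[4·1!3!0!/5! · 1!3!0!1!0!3!] = √(36/5)
  +(−1)^0/∏(0,1,3,0,0,0)! = 1/6  (running 1/6)
⟨..|..⟩ = √(36/5)·(1/6) = +0.447214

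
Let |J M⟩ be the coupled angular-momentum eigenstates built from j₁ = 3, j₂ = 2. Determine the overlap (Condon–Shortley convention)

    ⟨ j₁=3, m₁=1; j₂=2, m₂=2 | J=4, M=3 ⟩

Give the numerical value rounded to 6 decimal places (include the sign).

-0.707107

j₁+j₂−J=1  J+j₁−j₂=5  J−j₁+j₂=3  j₁+j₂+J+1=10
(j₁±m₁, j₂±m₂, J±M) = (4,2,4,0,7,1)
P² = 10368
sum k=1..1:
  [1] −1/144 = -1/144
S = -1/144
C² = P²·S² = 1/2 ; C = -0.707107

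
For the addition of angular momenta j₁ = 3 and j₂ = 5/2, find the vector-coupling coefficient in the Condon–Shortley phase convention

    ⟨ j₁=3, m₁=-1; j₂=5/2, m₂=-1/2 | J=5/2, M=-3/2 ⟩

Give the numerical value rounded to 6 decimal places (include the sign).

+0.169031

j₁+j₂−J=3  J+j₁−j₂=3  J−j₁+j₂=2  j₁+j₂+J+1=9
(j₁±m₁, j₂±m₂, J±M) = (2,4,2,3,1,4)
P² = 576/35
sum k=1..2:
  [1] −1/12 = -1/12
  [2] +1/8 = 1/8
S = 1/24
C² = P²·S² = 1/35 ; C = +0.169031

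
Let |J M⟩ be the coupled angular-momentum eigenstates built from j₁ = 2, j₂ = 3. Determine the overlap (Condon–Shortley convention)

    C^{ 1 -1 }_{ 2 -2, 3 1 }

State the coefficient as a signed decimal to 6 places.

√[3·4!0!2!/7! · 0!4!4!2!0!2!] = √(2304/35)
  +(−1)^4/∏(4,0,0,0,0,2)! = 1/48  (running 1/48)
⟨..|..⟩ = √(2304/35)·(1/48) = +0.169031

+√(1/35) = +0.169031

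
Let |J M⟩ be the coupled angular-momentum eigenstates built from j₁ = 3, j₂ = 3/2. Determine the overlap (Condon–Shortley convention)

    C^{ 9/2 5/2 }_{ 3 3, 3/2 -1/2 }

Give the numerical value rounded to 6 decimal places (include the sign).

√[10·0!6!3!/10! · 6!0!1!2!7!2!] = √(172800)
  +(−1)^0/∏(0,0,0,1,6,2)! = 1/1440  (running 1/1440)
⟨..|..⟩ = √(172800)·(1/1440) = +0.288675

+√(1/12) = +0.288675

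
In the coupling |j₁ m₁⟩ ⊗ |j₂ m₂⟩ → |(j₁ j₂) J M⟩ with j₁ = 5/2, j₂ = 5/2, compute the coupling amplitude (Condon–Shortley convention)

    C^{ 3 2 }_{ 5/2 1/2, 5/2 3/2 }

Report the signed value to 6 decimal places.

-0.288675

√[7·2!3!3!/9! · 3!2!4!1!5!1!] = √(48)
  +(−1)^1/∏(1,1,1,3,2,0)! = -1/12  (running -1/12)
  +(−1)^2/∏(2,0,0,2,3,1)! = 1/24  (running -1/24)
⟨..|..⟩ = √(48)·(-1/24) = -0.288675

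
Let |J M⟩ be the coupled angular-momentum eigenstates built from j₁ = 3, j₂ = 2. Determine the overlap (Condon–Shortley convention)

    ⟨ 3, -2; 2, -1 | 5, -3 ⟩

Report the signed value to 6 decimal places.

j₁+j₂−J=0  J+j₁−j₂=6  J−j₁+j₂=4  j₁+j₂+J+1=11
(j₁±m₁, j₂±m₂, J±M) = (1,5,1,3,2,8)
P² = 276480
sum k=0..0:
  [0] +1/720 = 1/720
S = 1/720
C² = P²·S² = 8/15 ; C = +0.730297

+0.730297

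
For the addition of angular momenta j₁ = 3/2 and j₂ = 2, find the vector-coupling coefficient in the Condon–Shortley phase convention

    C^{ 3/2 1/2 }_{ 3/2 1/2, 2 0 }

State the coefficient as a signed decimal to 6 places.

triangle: 2!*1!*2!/6! = 4/720
(j±m)!: 2!*1!*2!*2!*2!*1! = 16
prefactor² = (2J+1)*Δ*N² = 16/45
  k=0: +1/(0!*2!*1!*2!*0!*0!) = 1/4
  k=1: −1/(1!*1!*0!*1!*1!*1!) = -1
Σ = -3/4  ⇒  CG² = 16/45*(-3/4)² = 1/5
CG = −√(1/5) = -0.447214

−√(1/5) ≈ -0.447214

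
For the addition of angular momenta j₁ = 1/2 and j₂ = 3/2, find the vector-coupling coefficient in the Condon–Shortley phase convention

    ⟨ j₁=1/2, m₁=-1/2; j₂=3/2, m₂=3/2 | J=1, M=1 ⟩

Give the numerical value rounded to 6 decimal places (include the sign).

j₁+j₂−J=1  J+j₁−j₂=0  J−j₁+j₂=2  j₁+j₂+J+1=4
(j₁±m₁, j₂±m₂, J±M) = (0,1,3,0,2,0)
P² = 3
sum k=1..1:
  [1] −1/2 = -1/2
S = -1/2
C² = P²·S² = 3/4 ; C = -0.866025

-0.866025  (= −√(3/4))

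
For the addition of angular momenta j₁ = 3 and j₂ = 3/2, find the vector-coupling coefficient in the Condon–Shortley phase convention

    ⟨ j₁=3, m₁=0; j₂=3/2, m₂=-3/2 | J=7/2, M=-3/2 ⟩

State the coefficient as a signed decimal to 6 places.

+√(10/21) = +0.690066

triangle: 1!*5!*2!/9! = 240/362880
(j±m)!: 3!*3!*0!*3!*2!*5! = 51840
prefactor² = (2J+1)*Δ*N² = 1920/7
  k=0: +1/(0!*1!*3!*0!*2!*2!) = 1/24
Σ = 1/24  ⇒  CG² = 1920/7*1/24² = 10/21
CG = +√(10/21) = +0.690066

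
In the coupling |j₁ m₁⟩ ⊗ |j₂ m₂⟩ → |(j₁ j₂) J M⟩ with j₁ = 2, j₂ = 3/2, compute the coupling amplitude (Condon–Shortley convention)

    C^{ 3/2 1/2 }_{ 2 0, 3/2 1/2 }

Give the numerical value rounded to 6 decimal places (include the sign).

−√(1/5) = -0.447214

j₁+j₂−J=2  J+j₁−j₂=2  J−j₁+j₂=1  j₁+j₂+J+1=6
(j₁±m₁, j₂±m₂, J±M) = (2,2,2,1,2,1)
P² = 16/45
sum k=1..2:
  [1] −1/1 = -1
  [2] +1/4 = 1/4
S = -3/4
C² = P²·S² = 1/5 ; C = -0.447214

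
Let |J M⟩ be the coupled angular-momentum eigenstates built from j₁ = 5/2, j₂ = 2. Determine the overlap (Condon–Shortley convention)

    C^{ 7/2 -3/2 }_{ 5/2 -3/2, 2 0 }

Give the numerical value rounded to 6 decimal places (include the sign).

√[8·1!4!3!/9! · 1!4!2!2!2!5!] = √(512/7)
  +(−1)^0/∏(0,1,4,2,0,1)! = 1/48  (running 1/48)
  +(−1)^1/∏(1,0,3,1,1,2)! = -1/12  (running -1/16)
⟨..|..⟩ = √(512/7)·(-1/16) = -0.534522

-0.534522  (= −√(2/7))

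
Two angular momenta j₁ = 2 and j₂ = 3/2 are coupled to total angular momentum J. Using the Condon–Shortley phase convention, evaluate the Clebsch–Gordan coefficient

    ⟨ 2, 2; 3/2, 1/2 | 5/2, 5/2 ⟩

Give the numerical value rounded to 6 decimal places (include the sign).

triangle: 1!×3!×2!/7! = 12/5040
(j±m)!: 4!×0!×2!×1!×5!×0! = 5760
prefactor² = (2J+1)×Δ×N² = 576/7
  k=0: +1/(0!×1!×0!×2!×3!×0!) = 1/12
Σ = 1/12  ⇒  CG² = 576/7×1/12² = 4/7
CG = +√(4/7) = +0.755929

+0.755929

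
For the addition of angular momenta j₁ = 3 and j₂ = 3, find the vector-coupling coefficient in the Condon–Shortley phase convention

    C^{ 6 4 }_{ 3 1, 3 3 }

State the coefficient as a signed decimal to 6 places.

+√(5/22) = +0.476731

triangle: 0!*6!*6!/13! = 518400/6227020800
(j±m)!: 4!*2!*6!*0!*10!*2! = 250822656000
prefactor² = (2J+1)*Δ*N² = 2985984000/11
  k=0: +1/(0!*0!*2!*6!*4!*0!) = 1/34560
Σ = 1/34560  ⇒  CG² = 2985984000/11*1/34560² = 5/22
CG = +√(5/22) = +0.476731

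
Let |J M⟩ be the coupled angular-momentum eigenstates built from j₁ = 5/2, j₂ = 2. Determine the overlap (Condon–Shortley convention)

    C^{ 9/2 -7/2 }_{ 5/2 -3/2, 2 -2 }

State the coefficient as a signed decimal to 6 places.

j₁+j₂−J=0  J+j₁−j₂=5  J−j₁+j₂=4  j₁+j₂+J+1=10
(j₁±m₁, j₂±m₂, J±M) = (1,4,0,4,1,8)
P² = 184320
sum k=0..0:
  [0] +1/576 = 1/576
S = 1/576
C² = P²·S² = 5/9 ; C = +0.745356

+√(5/9) = +0.745356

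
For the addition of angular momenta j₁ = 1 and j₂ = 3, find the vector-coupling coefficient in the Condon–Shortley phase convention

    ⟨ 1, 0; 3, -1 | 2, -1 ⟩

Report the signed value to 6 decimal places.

j₁+j₂−J=2  J+j₁−j₂=0  J−j₁+j₂=4  j₁+j₂+J+1=7
(j₁±m₁, j₂±m₂, J±M) = (1,1,2,4,1,3)
P² = 96/7
sum k=1..1:
  [1] −1/6 = -1/6
S = -1/6
C² = P²·S² = 8/21 ; C = -0.617213

-0.617213  (= −√(8/21))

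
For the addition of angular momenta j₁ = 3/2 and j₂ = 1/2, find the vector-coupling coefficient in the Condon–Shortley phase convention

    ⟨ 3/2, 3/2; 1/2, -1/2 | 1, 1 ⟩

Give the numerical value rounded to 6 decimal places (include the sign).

+0.866025

triangle: 1!×2!×0!/4! = 2/24
(j±m)!: 3!×0!×0!×1!×2!×0! = 12
prefactor² = (2J+1)×Δ×N² = 3
  k=0: +1/(0!×1!×0!×0!×2!×0!) = 1/2
Σ = 1/2  ⇒  CG² = 3×1/2² = 3/4
CG = +√(3/4) = +0.866025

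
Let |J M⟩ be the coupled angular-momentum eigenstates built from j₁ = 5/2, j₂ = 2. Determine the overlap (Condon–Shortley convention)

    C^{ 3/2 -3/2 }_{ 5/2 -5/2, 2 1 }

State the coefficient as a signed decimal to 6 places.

triangle: 3!×2!×1!/7! = 12/5040
(j±m)!: 0!×5!×3!×1!×0!×3! = 4320
prefactor² = (2J+1)×Δ×N² = 288/7
  k=3: −1/(3!×0!×2!×0!×0!×1!) = -1/12
Σ = -1/12  ⇒  CG² = 288/7×(-1/12)² = 2/7
CG = −√(2/7) = -0.534522

-0.534522  (= −√(2/7))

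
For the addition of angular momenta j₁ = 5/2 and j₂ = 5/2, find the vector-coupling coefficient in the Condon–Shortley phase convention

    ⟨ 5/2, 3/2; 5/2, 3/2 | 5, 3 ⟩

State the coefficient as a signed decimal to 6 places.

√[11·0!5!5!/11! · 4!1!4!1!8!2!] = √(184320)
  +(−1)^0/∏(0,0,1,4,4,1)! = 1/576  (running 1/576)
⟨..|..⟩ = √(184320)·(1/576) = +0.745356

+0.745356  (= +√(5/9))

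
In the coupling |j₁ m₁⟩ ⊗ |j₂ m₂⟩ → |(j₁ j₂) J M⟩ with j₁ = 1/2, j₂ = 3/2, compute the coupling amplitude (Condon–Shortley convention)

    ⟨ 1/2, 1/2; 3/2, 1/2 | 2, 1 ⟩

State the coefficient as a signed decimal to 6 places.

j₁+j₂−J=0  J+j₁−j₂=1  J−j₁+j₂=3  j₁+j₂+J+1=5
(j₁±m₁, j₂±m₂, J±M) = (1,0,2,1,3,1)
P² = 3
sum k=0..0:
  [0] +1/2 = 1/2
S = 1/2
C² = P²·S² = 3/4 ; C = +0.866025

+√(3/4) ≈ +0.866025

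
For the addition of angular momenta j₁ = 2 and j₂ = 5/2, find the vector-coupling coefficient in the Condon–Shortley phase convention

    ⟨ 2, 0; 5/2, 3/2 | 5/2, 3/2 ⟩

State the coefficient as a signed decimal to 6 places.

-0.119523

triangle: 2!*2!*3!/8! = 24/40320
(j±m)!: 2!*2!*4!*1!*4!*1! = 2304
prefactor² = (2J+1)*Δ*N² = 288/35
  k=1: −1/(1!*1!*1!*3!*1!*0!) = -1/6
  k=2: +1/(2!*0!*0!*2!*2!*1!) = 1/8
Σ = -1/24  ⇒  CG² = 288/35*(-1/24)² = 1/70
CG = −√(1/70) = -0.119523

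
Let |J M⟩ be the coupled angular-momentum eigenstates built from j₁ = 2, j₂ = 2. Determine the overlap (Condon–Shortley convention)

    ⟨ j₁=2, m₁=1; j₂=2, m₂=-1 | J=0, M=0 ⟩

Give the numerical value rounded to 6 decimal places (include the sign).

j₁+j₂−J=4  J+j₁−j₂=0  J−j₁+j₂=0  j₁+j₂+J+1=5
(j₁±m₁, j₂±m₂, J±M) = (3,1,1,3,0,0)
P² = 36/5
sum k=1..1:
  [1] −1/6 = -1/6
S = -1/6
C² = P²·S² = 1/5 ; C = -0.447214

−√(1/5) ≈ -0.447214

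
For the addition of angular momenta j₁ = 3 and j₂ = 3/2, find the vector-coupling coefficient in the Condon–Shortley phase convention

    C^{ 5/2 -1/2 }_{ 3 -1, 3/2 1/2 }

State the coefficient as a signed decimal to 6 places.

triangle: 2!*4!*1!/8! = 48/40320
(j±m)!: 2!*4!*2!*1!*2!*3! = 1152
prefactor² = (2J+1)*Δ*N² = 288/35
  k=1: −1/(1!*1!*3!*1!*1!*0!) = -1/6
  k=2: +1/(2!*0!*2!*0!*2!*1!) = 1/8
Σ = -1/24  ⇒  CG² = 288/35*(-1/24)² = 1/70
CG = −√(1/70) = -0.119523

-0.119523  (= −√(1/70))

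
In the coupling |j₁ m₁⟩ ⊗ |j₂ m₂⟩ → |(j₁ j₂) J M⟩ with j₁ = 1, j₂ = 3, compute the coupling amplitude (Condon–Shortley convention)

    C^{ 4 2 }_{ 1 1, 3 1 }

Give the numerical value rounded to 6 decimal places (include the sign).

+√(15/28) ≈ +0.731925

j₁+j₂−J=0  J+j₁−j₂=2  J−j₁+j₂=6  j₁+j₂+J+1=9
(j₁±m₁, j₂±m₂, J±M) = (2,0,4,2,6,2)
P² = 34560/7
sum k=0..0:
  [0] +1/96 = 1/96
S = 1/96
C² = P²·S² = 15/28 ; C = +0.731925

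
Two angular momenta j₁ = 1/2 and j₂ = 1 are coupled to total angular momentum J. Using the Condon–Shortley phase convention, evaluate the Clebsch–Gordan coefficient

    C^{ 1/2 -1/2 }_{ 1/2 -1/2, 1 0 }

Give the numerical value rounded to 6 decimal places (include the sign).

−√(1/3) ≈ -0.577350

j₁+j₂−J=1  J+j₁−j₂=0  J−j₁+j₂=1  j₁+j₂+J+1=3
(j₁±m₁, j₂±m₂, J±M) = (0,1,1,1,0,1)
P² = 1/3
sum k=1..1:
  [1] −1/1 = -1
S = -1
C² = P²·S² = 1/3 ; C = -0.577350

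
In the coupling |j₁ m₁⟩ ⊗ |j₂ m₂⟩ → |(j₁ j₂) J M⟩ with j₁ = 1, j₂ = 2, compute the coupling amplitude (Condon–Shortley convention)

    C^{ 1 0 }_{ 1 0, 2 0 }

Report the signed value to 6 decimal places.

-0.632456

j₁+j₂−J=2  J+j₁−j₂=0  J−j₁+j₂=2  j₁+j₂+J+1=5
(j₁±m₁, j₂±m₂, J±M) = (1,1,2,2,1,1)
P² = 2/5
sum k=1..1:
  [1] −1/1 = -1
S = -1
C² = P²·S² = 2/5 ; C = -0.632456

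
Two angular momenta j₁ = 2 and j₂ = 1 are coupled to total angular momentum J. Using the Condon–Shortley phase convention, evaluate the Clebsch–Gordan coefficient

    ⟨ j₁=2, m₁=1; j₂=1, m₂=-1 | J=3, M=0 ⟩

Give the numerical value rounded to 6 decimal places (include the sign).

+0.447214

√[7·0!4!2!/7! · 3!1!0!2!3!3!] = √(144/5)
  +(−1)^0/∏(0,0,1,0,3,2)! = 1/12  (running 1/12)
⟨..|..⟩ = √(144/5)·(1/12) = +0.447214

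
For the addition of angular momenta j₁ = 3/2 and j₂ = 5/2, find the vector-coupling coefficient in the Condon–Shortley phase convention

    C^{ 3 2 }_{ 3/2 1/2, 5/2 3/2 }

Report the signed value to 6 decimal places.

triangle: 1!*2!*4!/8! = 48/40320
(j±m)!: 2!*1!*4!*1!*5!*1! = 5760
prefactor² = (2J+1)*Δ*N² = 48
  k=0: +1/(0!*1!*1!*4!*1!*0!) = 1/24
  k=1: −1/(1!*0!*0!*3!*2!*1!) = -1/12
Σ = -1/24  ⇒  CG² = 48*(-1/24)² = 1/12
CG = −√(1/12) = -0.288675

−√(1/12) = -0.288675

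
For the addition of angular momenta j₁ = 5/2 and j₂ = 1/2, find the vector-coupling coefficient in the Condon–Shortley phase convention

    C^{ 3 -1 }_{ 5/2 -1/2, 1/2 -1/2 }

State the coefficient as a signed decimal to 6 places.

+0.816497

triangle: 0!·5!·1!/7! = 120/5040
(j±m)!: 2!·3!·0!·1!·2!·4! = 576
prefactor² = (2J+1)·Δ·N² = 96
  k=0: +1/(0!·0!·3!·0!·2!·1!) = 1/12
Σ = 1/12  ⇒  CG² = 96·1/12² = 2/3
CG = +√(2/3) = +0.816497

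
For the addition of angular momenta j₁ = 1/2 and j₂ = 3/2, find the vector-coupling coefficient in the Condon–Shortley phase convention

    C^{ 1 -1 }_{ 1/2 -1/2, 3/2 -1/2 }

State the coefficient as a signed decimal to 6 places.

j₁+j₂−J=1  J+j₁−j₂=0  J−j₁+j₂=2  j₁+j₂+J+1=4
(j₁±m₁, j₂±m₂, J±M) = (0,1,1,2,0,2)
P² = 1
sum k=1..1:
  [1] −1/2 = -1/2
S = -1/2
C² = P²·S² = 1/4 ; C = -0.500000

-0.500000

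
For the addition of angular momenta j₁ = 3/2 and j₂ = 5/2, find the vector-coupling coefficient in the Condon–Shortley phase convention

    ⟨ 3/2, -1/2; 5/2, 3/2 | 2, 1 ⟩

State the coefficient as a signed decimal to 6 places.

+√(1/42) ≈ +0.154303

triangle: 2!·1!·3!/7! = 12/5040
(j±m)!: 1!·2!·4!·1!·3!·1! = 288
prefactor² = (2J+1)·Δ·N² = 24/7
  k=1: −1/(1!·1!·1!·3!·0!·0!) = -1/6
  k=2: +1/(2!·0!·0!·2!·1!·1!) = 1/4
Σ = 1/12  ⇒  CG² = 24/7·1/12² = 1/42
CG = +√(1/42) = +0.154303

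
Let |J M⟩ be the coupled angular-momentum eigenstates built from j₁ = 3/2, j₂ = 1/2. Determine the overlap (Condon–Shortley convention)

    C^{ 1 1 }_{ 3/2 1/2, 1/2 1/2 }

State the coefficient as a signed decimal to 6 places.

triangle: 1!·2!·0!/4! = 2/24
(j±m)!: 2!·1!·1!·0!·2!·0! = 4
prefactor² = (2J+1)·Δ·N² = 1
  k=1: −1/(1!·0!·0!·0!·2!·0!) = -1/2
Σ = -1/2  ⇒  CG² = 1·(-1/2)² = 1/4
CG = −√(1/4) = -0.500000

−√(1/4) = -0.500000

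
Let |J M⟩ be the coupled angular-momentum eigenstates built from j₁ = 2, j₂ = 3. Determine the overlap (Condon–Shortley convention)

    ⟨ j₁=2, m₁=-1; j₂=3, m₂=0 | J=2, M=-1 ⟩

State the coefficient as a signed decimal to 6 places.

√[5·3!1!3!/8! · 1!3!3!3!1!3!] = √(81/14)
  +(−1)^2/∏(2,1,1,1,0,2)! = 1/4  (running 1/4)
  +(−1)^3/∏(3,0,0,0,1,3)! = -1/36  (running 2/9)
⟨..|..⟩ = √(81/14)·(2/9) = +0.534522

+0.534522  (= +√(2/7))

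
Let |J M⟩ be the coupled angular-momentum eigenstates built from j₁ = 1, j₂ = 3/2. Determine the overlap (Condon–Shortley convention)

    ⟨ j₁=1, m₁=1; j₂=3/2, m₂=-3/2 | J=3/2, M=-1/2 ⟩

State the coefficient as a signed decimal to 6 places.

triangle: 1!×1!×2!/5! = 2/120
(j±m)!: 2!×0!×0!×3!×1!×2! = 24
prefactor² = (2J+1)×Δ×N² = 8/5
  k=0: +1/(0!×1!×0!×0!×1!×2!) = 1/2
Σ = 1/2  ⇒  CG² = 8/5×1/2² = 2/5
CG = +√(2/5) = +0.632456

+√(2/5) = +0.632456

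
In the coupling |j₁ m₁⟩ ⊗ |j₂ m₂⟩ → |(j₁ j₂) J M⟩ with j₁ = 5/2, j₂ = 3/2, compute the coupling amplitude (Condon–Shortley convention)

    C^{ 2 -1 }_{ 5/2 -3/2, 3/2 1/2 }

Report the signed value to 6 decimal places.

triangle: 2!·3!·1!/7! = 12/5040
(j±m)!: 1!·4!·2!·1!·1!·3! = 288
prefactor² = (2J+1)·Δ·N² = 24/7
  k=1: −1/(1!·1!·3!·1!·0!·0!) = -1/6
  k=2: +1/(2!·0!·2!·0!·1!·1!) = 1/4
Σ = 1/12  ⇒  CG² = 24/7·1/12² = 1/42
CG = +√(1/42) = +0.154303

+√(1/42) ≈ +0.154303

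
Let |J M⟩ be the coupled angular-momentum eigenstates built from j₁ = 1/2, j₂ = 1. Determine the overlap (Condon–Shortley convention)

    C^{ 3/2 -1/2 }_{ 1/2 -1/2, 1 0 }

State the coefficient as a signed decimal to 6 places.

√[4·0!1!2!/4! · 0!1!1!1!1!2!] = √(2/3)
  +(−1)^0/∏(0,0,1,1,0,1)! = 1  (running 1)
⟨..|..⟩ = √(2/3)·(1) = +0.816497

+0.816497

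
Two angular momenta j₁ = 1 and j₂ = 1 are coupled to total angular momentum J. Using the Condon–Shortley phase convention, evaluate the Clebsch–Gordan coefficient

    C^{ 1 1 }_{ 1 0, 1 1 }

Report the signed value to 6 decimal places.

-0.707107

√[3·1!1!1!/4! · 1!1!2!0!2!0!] = √(1/2)
  +(−1)^1/∏(1,0,0,1,1,0)! = -1  (running -1)
⟨..|..⟩ = √(1/2)·(-1) = -0.707107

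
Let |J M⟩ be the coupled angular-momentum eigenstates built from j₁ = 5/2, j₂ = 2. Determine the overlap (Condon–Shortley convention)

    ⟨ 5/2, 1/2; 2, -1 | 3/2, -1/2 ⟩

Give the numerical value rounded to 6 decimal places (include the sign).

triangle: 3!·2!·1!/7! = 12/5040
(j±m)!: 3!·2!·1!·3!·1!·2! = 144
prefactor² = (2J+1)·Δ·N² = 48/35
  k=0: +1/(0!·3!·2!·1!·0!·0!) = 1/12
  k=1: −1/(1!·2!·1!·0!·1!·1!) = -1/2
Σ = -5/12  ⇒  CG² = 48/35·(-5/12)² = 5/21
CG = −√(5/21) = -0.487950

−√(5/21) ≈ -0.487950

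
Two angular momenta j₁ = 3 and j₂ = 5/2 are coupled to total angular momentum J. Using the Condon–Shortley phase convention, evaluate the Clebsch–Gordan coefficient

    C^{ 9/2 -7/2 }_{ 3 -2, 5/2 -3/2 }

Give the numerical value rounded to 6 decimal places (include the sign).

-0.100504

triangle: 1!×5!×4!/11! = 2880/39916800
(j±m)!: 1!×5!×1!×4!×1!×8! = 116121600
prefactor² = (2J+1)×Δ×N² = 921600/11
  k=0: +1/(0!×1!×5!×1!×0!×3!) = 1/720
  k=1: −1/(1!×0!×4!×0!×1!×4!) = -1/576
Σ = -1/2880  ⇒  CG² = 921600/11×(-1/2880)² = 1/99
CG = −√(1/99) = -0.100504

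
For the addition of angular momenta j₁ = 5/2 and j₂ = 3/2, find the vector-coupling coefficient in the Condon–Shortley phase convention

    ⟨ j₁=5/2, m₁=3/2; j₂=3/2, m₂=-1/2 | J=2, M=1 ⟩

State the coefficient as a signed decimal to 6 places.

triangle: 2!·3!·1!/7! = 12/5040
(j±m)!: 4!·1!·1!·2!·3!·1! = 288
prefactor² = (2J+1)·Δ·N² = 24/7
  k=0: +1/(0!·2!·1!·1!·2!·0!) = 1/4
  k=1: −1/(1!·1!·0!·0!·3!·1!) = -1/6
Σ = 1/12  ⇒  CG² = 24/7·1/12² = 1/42
CG = +√(1/42) = +0.154303

+√(1/42) ≈ +0.154303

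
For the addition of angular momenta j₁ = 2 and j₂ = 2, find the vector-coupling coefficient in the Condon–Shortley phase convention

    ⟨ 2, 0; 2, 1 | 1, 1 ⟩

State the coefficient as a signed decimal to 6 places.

+√(3/10) = +0.547723

triangle: 3!*1!*1!/6! = 6/720
(j±m)!: 2!*2!*3!*1!*2!*0! = 48
prefactor² = (2J+1)*Δ*N² = 6/5
  k=2: +1/(2!*1!*0!*1!*1!*0!) = 1/2
Σ = 1/2  ⇒  CG² = 6/5*1/2² = 3/10
CG = +√(3/10) = +0.547723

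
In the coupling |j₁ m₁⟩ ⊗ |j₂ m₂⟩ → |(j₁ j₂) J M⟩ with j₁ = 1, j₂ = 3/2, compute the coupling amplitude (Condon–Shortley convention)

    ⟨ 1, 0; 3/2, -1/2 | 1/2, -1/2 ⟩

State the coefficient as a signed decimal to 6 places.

triangle: 2!·0!·1!/4! = 2/24
(j±m)!: 1!·1!·1!·2!·0!·1! = 2
prefactor² = (2J+1)·Δ·N² = 1/3
  k=1: −1/(1!·1!·0!·0!·0!·1!) = -1
Σ = -1  ⇒  CG² = 1/3·(-1)² = 1/3
CG = −√(1/3) = -0.577350

−√(1/3) = -0.577350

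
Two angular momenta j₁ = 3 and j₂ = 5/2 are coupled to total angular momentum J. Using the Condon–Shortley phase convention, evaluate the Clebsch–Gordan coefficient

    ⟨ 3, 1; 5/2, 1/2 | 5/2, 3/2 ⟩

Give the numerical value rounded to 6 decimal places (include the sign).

-0.169031  (= −√(1/35))

j₁+j₂−J=3  J+j₁−j₂=3  J−j₁+j₂=2  j₁+j₂+J+1=9
(j₁±m₁, j₂±m₂, J±M) = (4,2,3,2,4,1)
P² = 576/35
sum k=1..2:
  [1] −1/8 = -1/8
  [2] +1/12 = 1/12
S = -1/24
C² = P²·S² = 1/35 ; C = -0.169031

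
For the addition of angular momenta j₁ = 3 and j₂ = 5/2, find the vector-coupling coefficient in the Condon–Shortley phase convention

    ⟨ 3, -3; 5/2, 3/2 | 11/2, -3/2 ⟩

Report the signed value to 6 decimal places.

+√(1/66) = +0.123091

j₁+j₂−J=0  J+j₁−j₂=6  J−j₁+j₂=5  j₁+j₂+J+1=12
(j₁±m₁, j₂±m₂, J±M) = (0,6,4,1,4,7)
P² = 49766400/11
sum k=0..0:
  [0] +1/17280 = 1/17280
S = 1/17280
C² = P²·S² = 1/66 ; C = +0.123091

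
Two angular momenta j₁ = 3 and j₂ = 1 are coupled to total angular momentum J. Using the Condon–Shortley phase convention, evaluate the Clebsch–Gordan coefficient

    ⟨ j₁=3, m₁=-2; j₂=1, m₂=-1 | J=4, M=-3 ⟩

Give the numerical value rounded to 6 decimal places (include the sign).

+√(3/4) = +0.866025

triangle: 0!·6!·2!/9! = 1440/362880
(j±m)!: 1!·5!·0!·2!·1!·7! = 1209600
prefactor² = (2J+1)·Δ·N² = 43200
  k=0: +1/(0!·0!·5!·0!·1!·2!) = 1/240
Σ = 1/240  ⇒  CG² = 43200·1/240² = 3/4
CG = +√(3/4) = +0.866025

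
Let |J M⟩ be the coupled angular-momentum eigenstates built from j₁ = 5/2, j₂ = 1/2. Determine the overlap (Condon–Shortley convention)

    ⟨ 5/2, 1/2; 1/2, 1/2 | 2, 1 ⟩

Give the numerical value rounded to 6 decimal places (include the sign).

triangle: 1!×4!×0!/6! = 24/720
(j±m)!: 3!×2!×1!×0!×3!×1! = 72
prefactor² = (2J+1)×Δ×N² = 12
  k=1: −1/(1!×0!×1!×0!×3!×0!) = -1/6
Σ = -1/6  ⇒  CG² = 12×(-1/6)² = 1/3
CG = −√(1/3) = -0.577350

−√(1/3) = -0.577350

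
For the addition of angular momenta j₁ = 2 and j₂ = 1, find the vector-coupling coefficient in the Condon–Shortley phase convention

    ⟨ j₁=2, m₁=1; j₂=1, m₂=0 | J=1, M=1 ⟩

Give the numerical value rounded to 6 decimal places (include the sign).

-0.547723  (= −√(3/10))

triangle: 2!×2!×0!/5! = 4/120
(j±m)!: 3!×1!×1!×1!×2!×0! = 12
prefactor² = (2J+1)×Δ×N² = 6/5
  k=1: −1/(1!×1!×0!×0!×2!×0!) = -1/2
Σ = -1/2  ⇒  CG² = 6/5×(-1/2)² = 3/10
CG = −√(3/10) = -0.547723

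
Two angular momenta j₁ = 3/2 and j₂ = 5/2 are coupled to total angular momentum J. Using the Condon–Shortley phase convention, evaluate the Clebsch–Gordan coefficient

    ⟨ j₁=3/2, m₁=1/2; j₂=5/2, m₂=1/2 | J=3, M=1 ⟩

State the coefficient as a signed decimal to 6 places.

triangle: 1!*2!*4!/8! = 48/40320
(j±m)!: 2!*1!*3!*2!*4!*2! = 1152
prefactor² = (2J+1)*Δ*N² = 48/5
  k=0: +1/(0!*1!*1!*3!*1!*1!) = 1/6
  k=1: −1/(1!*0!*0!*2!*2!*2!) = -1/8
Σ = 1/24  ⇒  CG² = 48/5*1/24² = 1/60
CG = +√(1/60) = +0.129099

+√(1/60) = +0.129099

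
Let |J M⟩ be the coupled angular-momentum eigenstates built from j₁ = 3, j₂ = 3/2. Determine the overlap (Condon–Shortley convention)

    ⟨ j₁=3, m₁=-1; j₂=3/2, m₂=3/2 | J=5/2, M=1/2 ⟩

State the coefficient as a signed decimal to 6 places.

+√(27/70) = +0.621059

√[6·2!4!1!/8! · 2!4!3!0!3!2!] = √(864/35)
  +(−1)^2/∏(2,0,2,1,2,0)! = 1/8  (running 1/8)
⟨..|..⟩ = √(864/35)·(1/8) = +0.621059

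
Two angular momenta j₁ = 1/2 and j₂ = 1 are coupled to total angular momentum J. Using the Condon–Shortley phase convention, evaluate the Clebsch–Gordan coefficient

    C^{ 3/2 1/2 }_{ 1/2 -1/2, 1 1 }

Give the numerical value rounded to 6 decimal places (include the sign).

+0.577350

√[4·0!1!2!/4! · 0!1!2!0!2!1!] = √(4/3)
  +(−1)^0/∏(0,0,1,2,0,0)! = 1/2  (running 1/2)
⟨..|..⟩ = √(4/3)·(1/2) = +0.577350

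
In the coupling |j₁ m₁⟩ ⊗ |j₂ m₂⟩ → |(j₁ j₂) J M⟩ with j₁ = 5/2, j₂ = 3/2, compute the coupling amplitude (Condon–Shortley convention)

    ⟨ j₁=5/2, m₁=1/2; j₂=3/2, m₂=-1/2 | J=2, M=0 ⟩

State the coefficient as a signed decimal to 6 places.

triangle: 2!×3!×1!/7! = 12/5040
(j±m)!: 3!×2!×1!×2!×2!×2! = 96
prefactor² = (2J+1)×Δ×N² = 8/7
  k=0: +1/(0!×2!×2!×1!×1!×0!) = 1/4
  k=1: −1/(1!×1!×1!×0!×2!×1!) = -1/2
Σ = -1/4  ⇒  CG² = 8/7×(-1/4)² = 1/14
CG = −√(1/14) = -0.267261

-0.267261  (= −√(1/14))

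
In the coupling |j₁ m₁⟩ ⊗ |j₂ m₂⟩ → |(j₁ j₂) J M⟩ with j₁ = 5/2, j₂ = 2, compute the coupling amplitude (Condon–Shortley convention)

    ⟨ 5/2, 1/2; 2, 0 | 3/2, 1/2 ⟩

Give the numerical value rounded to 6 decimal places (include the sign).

√[4·3!2!1!/7! · 3!2!2!2!2!1!] = √(32/35)
  +(−1)^1/∏(1,2,1,1,1,0)! = -1/2  (running -1/2)
  +(−1)^2/∏(2,1,0,0,2,1)! = 1/4  (running -1/4)
⟨..|..⟩ = √(32/35)·(-1/4) = -0.239046

-0.239046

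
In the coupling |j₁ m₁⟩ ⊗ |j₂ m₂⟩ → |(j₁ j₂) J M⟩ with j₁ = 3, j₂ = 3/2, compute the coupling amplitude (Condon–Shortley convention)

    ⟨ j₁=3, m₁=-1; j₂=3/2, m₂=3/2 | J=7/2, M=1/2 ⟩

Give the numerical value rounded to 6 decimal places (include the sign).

√[8·1!5!2!/9! · 2!4!3!0!4!3!] = √(1536/7)
  +(−1)^1/∏(1,0,3,2,2,0)! = -1/24  (running -1/24)
⟨..|..⟩ = √(1536/7)·(-1/24) = -0.617213

-0.617213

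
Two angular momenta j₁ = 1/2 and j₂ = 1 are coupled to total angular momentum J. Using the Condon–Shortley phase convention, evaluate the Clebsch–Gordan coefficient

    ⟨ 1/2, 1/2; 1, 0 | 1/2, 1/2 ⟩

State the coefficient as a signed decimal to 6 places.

+0.577350  (= +√(1/3))

triangle: 1!×0!×1!/3! = 1/6
(j±m)!: 1!×0!×1!×1!×1!×0! = 1
prefactor² = (2J+1)×Δ×N² = 1/3
  k=0: +1/(0!×1!×0!×1!×0!×0!) = 1
Σ = 1  ⇒  CG² = 1/3×1² = 1/3
CG = +√(1/3) = +0.577350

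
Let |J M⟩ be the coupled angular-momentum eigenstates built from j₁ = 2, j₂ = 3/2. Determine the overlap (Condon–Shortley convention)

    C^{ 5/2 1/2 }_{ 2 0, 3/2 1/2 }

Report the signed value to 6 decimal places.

−√(3/35) ≈ -0.292770

j₁+j₂−J=1  J+j₁−j₂=3  J−j₁+j₂=2  j₁+j₂+J+1=7
(j₁±m₁, j₂±m₂, J±M) = (2,2,2,1,3,2)
P² = 48/35
sum k=0..1:
  [0] +1/4 = 1/4
  [1] −1/2 = -1/2
S = -1/4
C² = P²·S² = 3/35 ; C = -0.292770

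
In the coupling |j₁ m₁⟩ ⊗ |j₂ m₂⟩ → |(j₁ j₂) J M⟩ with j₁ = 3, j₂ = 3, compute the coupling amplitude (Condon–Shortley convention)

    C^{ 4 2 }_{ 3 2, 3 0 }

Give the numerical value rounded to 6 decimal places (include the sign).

triangle: 2!·4!·4!/11! = 1152/39916800
(j±m)!: 5!·1!·3!·3!·6!·2! = 6220800
prefactor² = (2J+1)·Δ·N² = 124416/77
  k=0: +1/(0!·2!·1!·3!·3!·1!) = 1/72
  k=1: −1/(1!·1!·0!·2!·4!·2!) = -1/96
Σ = 1/288  ⇒  CG² = 124416/77·1/288² = 3/154
CG = +√(3/154) = +0.139573

+0.139573  (= +√(3/154))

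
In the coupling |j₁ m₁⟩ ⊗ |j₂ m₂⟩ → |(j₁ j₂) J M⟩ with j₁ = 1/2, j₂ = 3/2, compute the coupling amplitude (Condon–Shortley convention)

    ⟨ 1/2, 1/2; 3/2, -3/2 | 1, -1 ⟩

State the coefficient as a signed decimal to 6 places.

triangle: 1!×0!×2!/4! = 2/24
(j±m)!: 1!×0!×0!×3!×0!×2! = 12
prefactor² = (2J+1)×Δ×N² = 3
  k=0: +1/(0!×1!×0!×0!×0!×2!) = 1/2
Σ = 1/2  ⇒  CG² = 3×1/2² = 3/4
CG = +√(3/4) = +0.866025

+0.866025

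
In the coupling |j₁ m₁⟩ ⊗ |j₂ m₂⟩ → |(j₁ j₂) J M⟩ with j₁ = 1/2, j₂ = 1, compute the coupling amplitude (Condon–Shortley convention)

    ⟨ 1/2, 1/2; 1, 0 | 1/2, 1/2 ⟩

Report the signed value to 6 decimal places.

+0.577350

√[2·1!0!1!/3! · 1!0!1!1!1!0!] = √(1/3)
  +(−1)^0/∏(0,1,0,1,0,0)! = 1  (running 1)
⟨..|..⟩ = √(1/3)·(1) = +0.577350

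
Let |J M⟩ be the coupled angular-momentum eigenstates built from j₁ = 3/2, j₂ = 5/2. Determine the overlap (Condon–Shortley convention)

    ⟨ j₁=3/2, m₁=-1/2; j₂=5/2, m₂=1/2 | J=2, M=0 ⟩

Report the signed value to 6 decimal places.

−√(1/14) = -0.267261

j₁+j₂−J=2  J+j₁−j₂=1  J−j₁+j₂=3  j₁+j₂+J+1=7
(j₁±m₁, j₂±m₂, J±M) = (1,2,3,2,2,2)
P² = 8/7
sum k=1..2:
  [1] −1/2 = -1/2
  [2] +1/4 = 1/4
S = -1/4
C² = P²·S² = 1/14 ; C = -0.267261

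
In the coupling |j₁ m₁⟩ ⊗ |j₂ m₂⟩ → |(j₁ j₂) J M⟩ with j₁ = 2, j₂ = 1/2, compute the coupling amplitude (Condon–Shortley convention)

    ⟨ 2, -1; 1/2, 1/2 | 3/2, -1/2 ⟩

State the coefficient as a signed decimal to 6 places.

−√(3/5) ≈ -0.774597

j₁+j₂−J=1  J+j₁−j₂=3  J−j₁+j₂=0  j₁+j₂+J+1=5
(j₁±m₁, j₂±m₂, J±M) = (1,3,1,0,1,2)
P² = 12/5
sum k=1..1:
  [1] −1/2 = -1/2
S = -1/2
C² = P²·S² = 3/5 ; C = -0.774597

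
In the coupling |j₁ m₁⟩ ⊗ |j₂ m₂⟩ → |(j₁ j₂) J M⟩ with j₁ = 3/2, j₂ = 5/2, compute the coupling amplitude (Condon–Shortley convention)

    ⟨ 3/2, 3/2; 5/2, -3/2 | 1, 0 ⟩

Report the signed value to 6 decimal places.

triangle: 3!×0!×2!/6! = 12/720
(j±m)!: 3!×0!×1!×4!×1!×1! = 144
prefactor² = (2J+1)×Δ×N² = 36/5
  k=0: +1/(0!×3!×0!×1!×0!×1!) = 1/6
Σ = 1/6  ⇒  CG² = 36/5×1/6² = 1/5
CG = +√(1/5) = +0.447214

+0.447214  (= +√(1/5))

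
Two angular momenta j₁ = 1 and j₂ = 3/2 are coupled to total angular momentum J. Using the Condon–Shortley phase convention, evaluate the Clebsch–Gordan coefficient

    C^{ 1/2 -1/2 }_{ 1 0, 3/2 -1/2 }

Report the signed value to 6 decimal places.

triangle: 2!×0!×1!/4! = 2/24
(j±m)!: 1!×1!×1!×2!×0!×1! = 2
prefactor² = (2J+1)×Δ×N² = 1/3
  k=1: −1/(1!×1!×0!×0!×0!×1!) = -1
Σ = -1  ⇒  CG² = 1/3×(-1)² = 1/3
CG = −√(1/3) = -0.577350

−√(1/3) ≈ -0.577350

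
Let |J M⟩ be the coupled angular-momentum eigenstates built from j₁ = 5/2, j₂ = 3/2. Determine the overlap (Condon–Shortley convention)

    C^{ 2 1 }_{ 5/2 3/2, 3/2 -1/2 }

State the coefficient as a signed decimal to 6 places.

+0.154303  (= +√(1/42))

j₁+j₂−J=2  J+j₁−j₂=3  J−j₁+j₂=1  j₁+j₂+J+1=7
(j₁±m₁, j₂±m₂, J±M) = (4,1,1,2,3,1)
P² = 24/7
sum k=0..1:
  [0] +1/4 = 1/4
  [1] −1/6 = -1/6
S = 1/12
C² = P²·S² = 1/42 ; C = +0.154303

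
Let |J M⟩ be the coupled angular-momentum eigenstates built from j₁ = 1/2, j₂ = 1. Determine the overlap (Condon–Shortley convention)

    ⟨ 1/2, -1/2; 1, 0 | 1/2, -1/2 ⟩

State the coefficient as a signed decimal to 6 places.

j₁+j₂−J=1  J+j₁−j₂=0  J−j₁+j₂=1  j₁+j₂+J+1=3
(j₁±m₁, j₂±m₂, J±M) = (0,1,1,1,0,1)
P² = 1/3
sum k=1..1:
  [1] −1/1 = -1
S = -1
C² = P²·S² = 1/3 ; C = -0.577350

-0.577350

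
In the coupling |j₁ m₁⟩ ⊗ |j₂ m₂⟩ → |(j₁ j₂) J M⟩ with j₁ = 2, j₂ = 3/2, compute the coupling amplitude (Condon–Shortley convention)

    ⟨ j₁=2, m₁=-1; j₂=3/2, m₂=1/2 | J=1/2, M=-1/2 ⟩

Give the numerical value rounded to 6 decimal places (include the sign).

j₁+j₂−J=3  J+j₁−j₂=1  J−j₁+j₂=0  j₁+j₂+J+1=5
(j₁±m₁, j₂±m₂, J±M) = (1,3,2,1,0,1)
P² = 6/5
sum k=2..2:
  [2] +1/2 = 1/2
S = 1/2
C² = P²·S² = 3/10 ; C = +0.547723

+0.547723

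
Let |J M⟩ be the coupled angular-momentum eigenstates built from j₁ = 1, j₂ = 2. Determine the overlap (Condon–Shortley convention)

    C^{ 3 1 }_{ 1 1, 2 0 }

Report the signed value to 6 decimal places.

triangle: 0!*2!*4!/7! = 48/5040
(j±m)!: 2!*0!*2!*2!*4!*2! = 384
prefactor² = (2J+1)*Δ*N² = 128/5
  k=0: +1/(0!*0!*0!*2!*2!*2!) = 1/8
Σ = 1/8  ⇒  CG² = 128/5*1/8² = 2/5
CG = +√(2/5) = +0.632456

+0.632456  (= +√(2/5))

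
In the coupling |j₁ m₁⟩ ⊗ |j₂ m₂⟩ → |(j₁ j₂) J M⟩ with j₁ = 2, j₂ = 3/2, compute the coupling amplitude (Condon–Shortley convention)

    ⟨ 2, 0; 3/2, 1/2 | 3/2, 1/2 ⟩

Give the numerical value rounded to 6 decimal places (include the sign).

−√(1/5) ≈ -0.447214

triangle: 2!·2!·1!/6! = 4/720
(j±m)!: 2!·2!·2!·1!·2!·1! = 16
prefactor² = (2J+1)·Δ·N² = 16/45
  k=1: −1/(1!·1!·1!·1!·1!·0!) = -1
  k=2: +1/(2!·0!·0!·0!·2!·1!) = 1/4
Σ = -3/4  ⇒  CG² = 16/45·(-3/4)² = 1/5
CG = −√(1/5) = -0.447214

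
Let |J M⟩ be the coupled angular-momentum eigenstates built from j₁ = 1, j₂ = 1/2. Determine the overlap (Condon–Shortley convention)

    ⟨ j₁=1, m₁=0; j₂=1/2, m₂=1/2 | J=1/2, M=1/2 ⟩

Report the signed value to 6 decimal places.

−√(1/3) ≈ -0.577350

√[2·1!1!0!/3! · 1!1!1!0!1!0!] = √(1/3)
  +(−1)^1/∏(1,0,0,0,1,0)! = -1  (running -1)
⟨..|..⟩ = √(1/3)·(-1) = -0.577350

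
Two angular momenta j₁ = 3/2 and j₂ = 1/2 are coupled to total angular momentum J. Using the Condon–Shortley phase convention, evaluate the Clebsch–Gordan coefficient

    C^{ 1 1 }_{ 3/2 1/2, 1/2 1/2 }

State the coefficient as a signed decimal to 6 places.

triangle: 1!×2!×0!/4! = 2/24
(j±m)!: 2!×1!×1!×0!×2!×0! = 4
prefactor² = (2J+1)×Δ×N² = 1
  k=1: −1/(1!×0!×0!×0!×2!×0!) = -1/2
Σ = -1/2  ⇒  CG² = 1×(-1/2)² = 1/4
CG = −√(1/4) = -0.500000

−√(1/4) = -0.500000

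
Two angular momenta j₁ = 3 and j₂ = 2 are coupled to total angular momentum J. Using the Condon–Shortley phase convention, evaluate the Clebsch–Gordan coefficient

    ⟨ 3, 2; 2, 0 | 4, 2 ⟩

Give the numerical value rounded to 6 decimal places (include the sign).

+0.585540  (= +√(12/35))

j₁+j₂−J=1  J+j₁−j₂=5  J−j₁+j₂=3  j₁+j₂+J+1=10
(j₁±m₁, j₂±m₂, J±M) = (5,1,2,2,6,2)
P² = 8640/7
sum k=0..1:
  [0] +1/48 = 1/48
  [1] −1/240 = -1/240
S = 1/60
C² = P²·S² = 12/35 ; C = +0.585540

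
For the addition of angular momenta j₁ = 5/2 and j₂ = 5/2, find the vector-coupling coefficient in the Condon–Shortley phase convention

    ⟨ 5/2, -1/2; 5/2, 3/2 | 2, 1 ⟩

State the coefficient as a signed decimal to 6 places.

+√(1/7) ≈ +0.377964

√[5·3!2!2!/8! · 2!3!4!1!3!1!] = √(36/7)
  +(−1)^2/∏(2,1,1,2,1,0)! = 1/4  (running 1/4)
  +(−1)^3/∏(3,0,0,1,2,1)! = -1/12  (running 1/6)
⟨..|..⟩ = √(36/7)·(1/6) = +0.377964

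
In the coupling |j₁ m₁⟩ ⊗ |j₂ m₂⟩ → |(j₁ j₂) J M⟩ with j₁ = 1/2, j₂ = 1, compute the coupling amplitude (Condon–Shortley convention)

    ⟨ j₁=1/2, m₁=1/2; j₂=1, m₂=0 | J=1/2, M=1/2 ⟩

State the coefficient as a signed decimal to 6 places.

+0.577350  (= +√(1/3))

j₁+j₂−J=1  J+j₁−j₂=0  J−j₁+j₂=1  j₁+j₂+J+1=3
(j₁±m₁, j₂±m₂, J±M) = (1,0,1,1,1,0)
P² = 1/3
sum k=0..0:
  [0] +1/1 = 1
S = 1
C² = P²·S² = 1/3 ; C = +0.577350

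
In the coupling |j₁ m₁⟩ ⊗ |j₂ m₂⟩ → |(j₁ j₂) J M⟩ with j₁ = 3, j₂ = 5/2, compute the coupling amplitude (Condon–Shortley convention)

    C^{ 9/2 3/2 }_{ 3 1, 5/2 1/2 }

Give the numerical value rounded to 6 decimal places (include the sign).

+√(5/231) ≈ +0.147122

√[10·1!5!4!/11! · 4!2!3!2!6!3!] = √(138240/77)
  +(−1)^0/∏(0,1,2,3,3,1)! = 1/72  (running 1/72)
  +(−1)^1/∏(1,0,1,2,4,2)! = -1/96  (running 1/288)
⟨..|..⟩ = √(138240/77)·(1/288) = +0.147122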